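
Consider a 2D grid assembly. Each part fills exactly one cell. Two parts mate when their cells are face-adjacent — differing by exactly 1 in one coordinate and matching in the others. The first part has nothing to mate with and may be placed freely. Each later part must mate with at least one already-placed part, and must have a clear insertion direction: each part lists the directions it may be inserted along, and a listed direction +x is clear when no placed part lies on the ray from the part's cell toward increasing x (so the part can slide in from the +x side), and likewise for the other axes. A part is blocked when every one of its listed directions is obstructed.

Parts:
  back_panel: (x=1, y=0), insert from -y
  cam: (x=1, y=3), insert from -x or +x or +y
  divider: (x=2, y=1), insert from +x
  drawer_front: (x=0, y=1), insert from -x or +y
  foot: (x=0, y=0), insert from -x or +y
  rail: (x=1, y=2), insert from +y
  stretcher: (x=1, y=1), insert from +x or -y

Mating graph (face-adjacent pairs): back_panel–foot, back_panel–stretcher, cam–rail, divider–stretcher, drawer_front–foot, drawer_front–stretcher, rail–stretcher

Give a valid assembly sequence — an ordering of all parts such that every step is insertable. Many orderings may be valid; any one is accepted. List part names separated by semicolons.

1. divider@(2, 1) [+x clear] — {divider}
2. stretcher@(1, 1) [-y clear] — {divider, stretcher}
3. rail@(1, 2) [+y clear] — {divider, rail, stretcher}
4. back_panel@(1, 0) [-y clear] — {back_panel, divider, rail, stretcher}
5. drawer_front@(0, 1) [-x clear] — {back_panel, divider, drawer_front, rail, stretcher}
6. cam@(1, 3) [-x clear] — {back_panel, cam, divider, drawer_front, rail, stretcher}
7. foot@(0, 0) [-x clear] — {back_panel, cam, divider, drawer_front, foot, rail, stretcher}

divider; stretcher; rail; back_panel; drawer_front; cam; foot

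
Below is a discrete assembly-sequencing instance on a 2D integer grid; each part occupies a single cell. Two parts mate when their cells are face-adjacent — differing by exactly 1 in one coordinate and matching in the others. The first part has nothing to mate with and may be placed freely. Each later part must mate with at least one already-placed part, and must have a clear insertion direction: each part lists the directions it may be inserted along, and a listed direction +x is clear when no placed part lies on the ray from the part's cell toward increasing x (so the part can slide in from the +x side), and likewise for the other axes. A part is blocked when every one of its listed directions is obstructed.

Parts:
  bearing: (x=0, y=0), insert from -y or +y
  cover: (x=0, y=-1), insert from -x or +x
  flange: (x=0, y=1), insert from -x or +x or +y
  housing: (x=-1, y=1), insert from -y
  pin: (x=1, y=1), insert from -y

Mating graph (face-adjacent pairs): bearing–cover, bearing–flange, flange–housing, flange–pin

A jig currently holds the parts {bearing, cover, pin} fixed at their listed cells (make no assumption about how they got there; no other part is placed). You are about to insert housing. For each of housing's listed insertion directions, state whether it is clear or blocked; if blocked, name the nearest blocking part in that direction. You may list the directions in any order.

-y: ray from housing(-1, 1) has no placed part ⇒ clear

-y: clear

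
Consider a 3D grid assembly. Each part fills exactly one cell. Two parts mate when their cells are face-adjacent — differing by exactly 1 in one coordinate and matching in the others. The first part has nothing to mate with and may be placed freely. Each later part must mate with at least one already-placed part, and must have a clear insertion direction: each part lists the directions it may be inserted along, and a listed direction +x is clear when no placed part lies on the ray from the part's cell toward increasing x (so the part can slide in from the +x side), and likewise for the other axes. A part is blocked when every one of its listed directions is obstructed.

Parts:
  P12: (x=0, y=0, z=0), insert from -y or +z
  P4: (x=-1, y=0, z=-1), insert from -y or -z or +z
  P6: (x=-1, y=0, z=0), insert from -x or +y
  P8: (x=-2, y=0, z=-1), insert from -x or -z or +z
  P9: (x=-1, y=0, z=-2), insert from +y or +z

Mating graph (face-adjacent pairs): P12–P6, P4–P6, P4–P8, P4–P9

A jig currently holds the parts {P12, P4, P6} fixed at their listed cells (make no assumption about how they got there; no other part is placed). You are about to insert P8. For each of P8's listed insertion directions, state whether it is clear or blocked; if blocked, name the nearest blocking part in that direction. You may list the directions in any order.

+z: clear; -x: clear; -z: clear

-x: ray from P8(-2, 0, -1) has no placed part ⇒ clear
-z: ray from P8(-2, 0, -1) has no placed part ⇒ clear
+z: ray from P8(-2, 0, -1) has no placed part ⇒ clear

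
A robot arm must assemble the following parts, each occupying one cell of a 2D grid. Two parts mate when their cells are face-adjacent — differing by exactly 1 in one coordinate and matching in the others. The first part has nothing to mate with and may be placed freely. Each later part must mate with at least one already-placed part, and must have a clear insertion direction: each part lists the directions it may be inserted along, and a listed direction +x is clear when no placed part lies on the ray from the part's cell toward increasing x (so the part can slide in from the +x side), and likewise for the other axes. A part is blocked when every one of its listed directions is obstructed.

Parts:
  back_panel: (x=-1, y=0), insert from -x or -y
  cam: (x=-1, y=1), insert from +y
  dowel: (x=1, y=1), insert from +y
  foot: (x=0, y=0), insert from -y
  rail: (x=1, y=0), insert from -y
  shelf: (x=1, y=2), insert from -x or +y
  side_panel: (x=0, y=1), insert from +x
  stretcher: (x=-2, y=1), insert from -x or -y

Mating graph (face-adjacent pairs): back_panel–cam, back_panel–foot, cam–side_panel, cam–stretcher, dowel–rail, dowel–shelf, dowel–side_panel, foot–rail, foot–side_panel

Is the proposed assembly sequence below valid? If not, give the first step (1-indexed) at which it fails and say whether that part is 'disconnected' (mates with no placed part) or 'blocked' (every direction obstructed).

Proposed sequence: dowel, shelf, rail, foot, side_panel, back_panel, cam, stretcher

1. dowel@(1, 1) [+y clear] — {dowel}
2. shelf@(1, 2) [-x clear] — {dowel, shelf}
3. rail@(1, 0) [-y clear] — {dowel, rail, shelf}
4. foot@(0, 0) [-y clear] — {dowel, foot, rail, shelf}
5. side_panel@(0, 1) — +x all obstructed ⇒ blocked

Invalid at step 5 (blocked)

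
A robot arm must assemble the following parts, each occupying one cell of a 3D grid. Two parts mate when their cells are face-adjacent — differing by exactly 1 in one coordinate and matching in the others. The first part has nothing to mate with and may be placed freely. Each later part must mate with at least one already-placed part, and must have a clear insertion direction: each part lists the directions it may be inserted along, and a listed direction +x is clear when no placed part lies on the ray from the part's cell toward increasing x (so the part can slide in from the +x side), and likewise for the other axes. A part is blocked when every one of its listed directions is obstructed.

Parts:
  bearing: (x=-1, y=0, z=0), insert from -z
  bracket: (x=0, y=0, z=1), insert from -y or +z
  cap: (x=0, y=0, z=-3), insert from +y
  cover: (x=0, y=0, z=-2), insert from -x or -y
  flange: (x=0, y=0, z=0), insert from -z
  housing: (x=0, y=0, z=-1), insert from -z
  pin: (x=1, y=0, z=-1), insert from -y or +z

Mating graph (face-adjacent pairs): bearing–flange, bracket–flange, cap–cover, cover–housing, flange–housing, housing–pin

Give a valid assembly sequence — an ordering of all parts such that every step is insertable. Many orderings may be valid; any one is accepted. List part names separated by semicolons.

bracket; flange; housing; pin; bearing; cover; cap

1. bracket@(0, 0, 1) [-y clear] — {bracket}
2. flange@(0, 0, 0) [-z clear] — {bracket, flange}
3. housing@(0, 0, -1) [-z clear] — {bracket, flange, housing}
4. pin@(1, 0, -1) [-y clear] — {bracket, flange, housing, pin}
5. bearing@(-1, 0, 0) [-z clear] — {bearing, bracket, flange, housing, pin}
6. cover@(0, 0, -2) [-x clear] — {bearing, bracket, cover, flange, housing, pin}
7. cap@(0, 0, -3) [+y clear] — {bearing, bracket, cap, cover, flange, housing, pin}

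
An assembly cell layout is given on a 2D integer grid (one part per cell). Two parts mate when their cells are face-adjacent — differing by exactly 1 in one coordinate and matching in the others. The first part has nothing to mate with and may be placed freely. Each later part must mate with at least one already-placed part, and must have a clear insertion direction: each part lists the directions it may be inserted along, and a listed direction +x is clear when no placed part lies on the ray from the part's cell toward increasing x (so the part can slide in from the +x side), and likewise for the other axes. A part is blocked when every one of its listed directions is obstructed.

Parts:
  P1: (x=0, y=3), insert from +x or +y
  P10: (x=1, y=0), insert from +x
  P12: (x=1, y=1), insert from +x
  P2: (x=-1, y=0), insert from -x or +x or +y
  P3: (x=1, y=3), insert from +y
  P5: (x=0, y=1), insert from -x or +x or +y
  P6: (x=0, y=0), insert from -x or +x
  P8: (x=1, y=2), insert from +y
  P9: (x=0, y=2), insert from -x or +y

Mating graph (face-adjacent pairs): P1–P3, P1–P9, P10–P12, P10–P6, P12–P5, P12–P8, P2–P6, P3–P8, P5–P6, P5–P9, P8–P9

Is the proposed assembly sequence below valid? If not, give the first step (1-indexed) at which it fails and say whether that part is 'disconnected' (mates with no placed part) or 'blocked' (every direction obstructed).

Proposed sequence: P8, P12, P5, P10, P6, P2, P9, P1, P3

Valid

1. P8@(1, 2) [+y clear] — {P8}
2. P12@(1, 1) [+x clear] — {P12, P8}
3. P5@(0, 1) [-x clear] — {P12, P5, P8}
4. P10@(1, 0) [+x clear] — {P10, P12, P5, P8}
5. P6@(0, 0) [-x clear] — {P10, P12, P5, P6, P8}
6. P2@(-1, 0) [-x clear] — {P10, P12, P2, P5, P6, P8}
7. P9@(0, 2) [-x clear] — {P10, P12, P2, P5, P6, P8, P9}
8. P1@(0, 3) [+x clear] — {P1, P10, P12, P2, P5, P6, P8, P9}
9. P3@(1, 3) [+y clear] — {P1, P10, P12, P2, P3, P5, P6, P8, P9}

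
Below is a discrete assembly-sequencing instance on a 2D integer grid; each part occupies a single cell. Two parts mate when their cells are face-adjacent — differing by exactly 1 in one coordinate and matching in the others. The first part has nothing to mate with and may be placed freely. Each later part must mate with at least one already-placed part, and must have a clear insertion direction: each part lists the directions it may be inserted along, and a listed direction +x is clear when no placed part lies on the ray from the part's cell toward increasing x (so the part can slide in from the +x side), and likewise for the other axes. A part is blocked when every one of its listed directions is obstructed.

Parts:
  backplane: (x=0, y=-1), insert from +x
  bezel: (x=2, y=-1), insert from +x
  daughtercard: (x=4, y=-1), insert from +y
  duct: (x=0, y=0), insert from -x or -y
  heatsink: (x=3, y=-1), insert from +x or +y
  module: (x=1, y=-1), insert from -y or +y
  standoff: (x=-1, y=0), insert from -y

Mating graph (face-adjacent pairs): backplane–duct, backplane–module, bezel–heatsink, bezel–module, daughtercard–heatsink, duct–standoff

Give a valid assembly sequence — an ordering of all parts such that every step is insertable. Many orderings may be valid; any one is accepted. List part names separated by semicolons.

1. duct@(0, 0) [-x clear] — {duct}
2. standoff@(-1, 0) [-y clear] — {duct, standoff}
3. backplane@(0, -1) [+x clear] — {backplane, duct, standoff}
4. module@(1, -1) [-y clear] — {backplane, duct, module, standoff}
5. bezel@(2, -1) [+x clear] — {backplane, bezel, duct, module, standoff}
6. heatsink@(3, -1) [+x clear] — {backplane, bezel, duct, heatsink, module, standoff}
7. daughtercard@(4, -1) [+y clear] — {backplane, bezel, daughtercard, duct, heatsink, module, standoff}

duct; standoff; backplane; module; bezel; heatsink; daughtercard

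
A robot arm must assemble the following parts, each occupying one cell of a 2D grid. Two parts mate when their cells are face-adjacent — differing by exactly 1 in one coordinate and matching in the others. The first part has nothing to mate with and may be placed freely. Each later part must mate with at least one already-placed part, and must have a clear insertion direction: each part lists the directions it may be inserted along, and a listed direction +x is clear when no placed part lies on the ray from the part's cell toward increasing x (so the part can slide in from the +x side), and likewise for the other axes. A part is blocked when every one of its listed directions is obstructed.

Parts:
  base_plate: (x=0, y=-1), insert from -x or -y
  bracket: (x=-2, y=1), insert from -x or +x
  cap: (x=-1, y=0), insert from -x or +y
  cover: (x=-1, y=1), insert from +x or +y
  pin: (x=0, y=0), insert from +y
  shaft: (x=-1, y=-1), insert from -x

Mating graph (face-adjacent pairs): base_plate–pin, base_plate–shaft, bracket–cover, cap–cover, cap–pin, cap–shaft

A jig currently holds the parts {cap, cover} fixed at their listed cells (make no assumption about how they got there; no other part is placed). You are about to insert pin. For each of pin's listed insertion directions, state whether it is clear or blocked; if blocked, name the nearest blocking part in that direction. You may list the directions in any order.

+y: clear

+y: ray from pin(0, 0) has no placed part ⇒ clear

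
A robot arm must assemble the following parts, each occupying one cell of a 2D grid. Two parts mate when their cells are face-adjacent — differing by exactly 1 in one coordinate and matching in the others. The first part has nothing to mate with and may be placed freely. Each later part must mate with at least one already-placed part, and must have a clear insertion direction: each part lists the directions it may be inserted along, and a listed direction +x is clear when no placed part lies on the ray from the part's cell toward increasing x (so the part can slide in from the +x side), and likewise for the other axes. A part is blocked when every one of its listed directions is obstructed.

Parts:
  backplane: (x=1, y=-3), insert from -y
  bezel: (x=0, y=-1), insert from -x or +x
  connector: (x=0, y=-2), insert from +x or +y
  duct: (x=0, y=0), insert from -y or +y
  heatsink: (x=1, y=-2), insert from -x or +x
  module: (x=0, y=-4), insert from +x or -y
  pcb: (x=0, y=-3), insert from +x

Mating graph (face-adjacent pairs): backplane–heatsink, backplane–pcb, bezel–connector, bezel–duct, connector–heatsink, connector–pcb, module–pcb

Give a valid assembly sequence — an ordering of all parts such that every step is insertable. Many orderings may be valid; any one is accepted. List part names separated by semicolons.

1. duct@(0, 0) [-y clear] — {duct}
2. bezel@(0, -1) [-x clear] — {bezel, duct}
3. connector@(0, -2) [+x clear] — {bezel, connector, duct}
4. pcb@(0, -3) [+x clear] — {bezel, connector, duct, pcb}
5. module@(0, -4) [+x clear] — {bezel, connector, duct, module, pcb}
6. heatsink@(1, -2) [+x clear] — {bezel, connector, duct, heatsink, module, pcb}
7. backplane@(1, -3) [-y clear] — {backplane, bezel, connector, duct, heatsink, module, pcb}

duct; bezel; connector; pcb; module; heatsink; backplane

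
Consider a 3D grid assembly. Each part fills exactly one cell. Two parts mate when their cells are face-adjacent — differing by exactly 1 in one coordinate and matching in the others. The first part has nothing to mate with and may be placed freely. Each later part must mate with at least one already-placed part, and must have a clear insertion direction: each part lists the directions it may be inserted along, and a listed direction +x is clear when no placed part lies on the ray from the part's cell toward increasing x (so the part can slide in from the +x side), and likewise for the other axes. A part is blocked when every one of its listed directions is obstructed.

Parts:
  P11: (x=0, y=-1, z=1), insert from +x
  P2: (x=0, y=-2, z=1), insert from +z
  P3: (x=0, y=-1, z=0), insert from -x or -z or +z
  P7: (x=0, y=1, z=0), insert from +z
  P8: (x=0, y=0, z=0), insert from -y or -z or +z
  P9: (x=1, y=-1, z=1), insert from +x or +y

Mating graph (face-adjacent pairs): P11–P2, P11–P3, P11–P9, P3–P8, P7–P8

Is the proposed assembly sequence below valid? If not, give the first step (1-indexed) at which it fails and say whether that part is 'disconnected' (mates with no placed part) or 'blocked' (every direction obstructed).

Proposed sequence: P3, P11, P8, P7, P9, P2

1. P3@(0, -1, 0) [-x clear] — {P3}
2. P11@(0, -1, 1) [+x clear] — {P11, P3}
3. P8@(0, 0, 0) [-z clear] — {P11, P3, P8}
4. P7@(0, 1, 0) [+z clear] — {P11, P3, P7, P8}
5. P9@(1, -1, 1) [+x clear] — {P11, P3, P7, P8, P9}
6. P2@(0, -2, 1) [+z clear] — {P11, P2, P3, P7, P8, P9}

Valid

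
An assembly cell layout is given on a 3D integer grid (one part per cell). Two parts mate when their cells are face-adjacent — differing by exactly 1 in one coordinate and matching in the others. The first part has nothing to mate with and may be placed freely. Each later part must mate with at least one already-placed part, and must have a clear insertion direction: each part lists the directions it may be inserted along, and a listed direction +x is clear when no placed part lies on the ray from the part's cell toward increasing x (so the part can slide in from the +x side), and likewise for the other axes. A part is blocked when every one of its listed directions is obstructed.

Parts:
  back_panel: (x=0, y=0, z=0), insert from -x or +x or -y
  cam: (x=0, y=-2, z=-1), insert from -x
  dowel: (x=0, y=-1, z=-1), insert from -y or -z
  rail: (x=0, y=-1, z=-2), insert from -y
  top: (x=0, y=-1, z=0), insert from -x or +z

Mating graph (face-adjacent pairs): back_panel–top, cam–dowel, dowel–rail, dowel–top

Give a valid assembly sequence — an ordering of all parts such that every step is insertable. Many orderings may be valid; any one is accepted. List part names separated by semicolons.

cam; dowel; rail; top; back_panel

1. cam@(0, -2, -1) [-x clear] — {cam}
2. dowel@(0, -1, -1) [-z clear] — {cam, dowel}
3. rail@(0, -1, -2) [-y clear] — {cam, dowel, rail}
4. top@(0, -1, 0) [-x clear] — {cam, dowel, rail, top}
5. back_panel@(0, 0, 0) [-x clear] — {back_panel, cam, dowel, rail, top}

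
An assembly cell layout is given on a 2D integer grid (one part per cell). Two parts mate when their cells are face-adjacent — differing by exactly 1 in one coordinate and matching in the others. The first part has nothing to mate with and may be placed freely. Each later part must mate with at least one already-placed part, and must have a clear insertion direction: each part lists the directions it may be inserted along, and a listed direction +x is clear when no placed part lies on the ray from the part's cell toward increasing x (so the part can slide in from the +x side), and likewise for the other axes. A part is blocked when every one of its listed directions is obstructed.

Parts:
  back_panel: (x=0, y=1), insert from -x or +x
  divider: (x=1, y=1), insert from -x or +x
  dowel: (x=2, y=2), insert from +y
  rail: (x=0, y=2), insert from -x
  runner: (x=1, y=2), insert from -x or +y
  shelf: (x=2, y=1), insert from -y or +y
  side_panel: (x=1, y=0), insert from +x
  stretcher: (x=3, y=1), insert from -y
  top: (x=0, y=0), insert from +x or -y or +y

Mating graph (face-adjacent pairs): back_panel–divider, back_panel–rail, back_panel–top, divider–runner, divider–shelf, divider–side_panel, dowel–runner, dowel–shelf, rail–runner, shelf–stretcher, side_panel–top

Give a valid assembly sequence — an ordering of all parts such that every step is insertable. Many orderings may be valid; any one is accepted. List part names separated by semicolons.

1. shelf@(2, 1) [-y clear] — {shelf}
2. divider@(1, 1) [-x clear] — {divider, shelf}
3. runner@(1, 2) [-x clear] — {divider, runner, shelf}
4. rail@(0, 2) [-x clear] — {divider, rail, runner, shelf}
5. back_panel@(0, 1) [-x clear] — {back_panel, divider, rail, runner, shelf}
6. top@(0, 0) [+x clear] — {back_panel, divider, rail, runner, shelf, top}
7. dowel@(2, 2) [+y clear] — {back_panel, divider, dowel, rail, runner, shelf, top}
8. side_panel@(1, 0) [+x clear] — {back_panel, divider, dowel, rail, runner, shelf, side_panel, top}
9. stretcher@(3, 1) [-y clear] — {back_panel, divider, dowel, rail, runner, shelf, side_panel, stretcher, top}

shelf; divider; runner; rail; back_panel; top; dowel; side_panel; stretcher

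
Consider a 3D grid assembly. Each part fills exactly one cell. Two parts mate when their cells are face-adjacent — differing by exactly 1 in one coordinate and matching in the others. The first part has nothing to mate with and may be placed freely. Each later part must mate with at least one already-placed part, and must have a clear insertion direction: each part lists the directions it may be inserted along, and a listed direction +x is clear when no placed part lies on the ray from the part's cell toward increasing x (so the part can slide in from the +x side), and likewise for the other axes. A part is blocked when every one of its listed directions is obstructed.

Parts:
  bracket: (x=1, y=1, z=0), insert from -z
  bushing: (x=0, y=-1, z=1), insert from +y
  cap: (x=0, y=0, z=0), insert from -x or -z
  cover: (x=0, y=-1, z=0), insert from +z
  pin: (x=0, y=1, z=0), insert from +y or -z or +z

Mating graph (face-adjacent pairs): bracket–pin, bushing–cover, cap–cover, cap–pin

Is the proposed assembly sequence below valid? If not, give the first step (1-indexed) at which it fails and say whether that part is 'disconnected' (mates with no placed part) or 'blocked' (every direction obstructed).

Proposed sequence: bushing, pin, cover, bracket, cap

1. bushing@(0, -1, 1) [+y clear] — {bushing}
2. pin@(0, 1, 0) — no placed neighbour ⇒ disconnected

Invalid at step 2 (disconnected)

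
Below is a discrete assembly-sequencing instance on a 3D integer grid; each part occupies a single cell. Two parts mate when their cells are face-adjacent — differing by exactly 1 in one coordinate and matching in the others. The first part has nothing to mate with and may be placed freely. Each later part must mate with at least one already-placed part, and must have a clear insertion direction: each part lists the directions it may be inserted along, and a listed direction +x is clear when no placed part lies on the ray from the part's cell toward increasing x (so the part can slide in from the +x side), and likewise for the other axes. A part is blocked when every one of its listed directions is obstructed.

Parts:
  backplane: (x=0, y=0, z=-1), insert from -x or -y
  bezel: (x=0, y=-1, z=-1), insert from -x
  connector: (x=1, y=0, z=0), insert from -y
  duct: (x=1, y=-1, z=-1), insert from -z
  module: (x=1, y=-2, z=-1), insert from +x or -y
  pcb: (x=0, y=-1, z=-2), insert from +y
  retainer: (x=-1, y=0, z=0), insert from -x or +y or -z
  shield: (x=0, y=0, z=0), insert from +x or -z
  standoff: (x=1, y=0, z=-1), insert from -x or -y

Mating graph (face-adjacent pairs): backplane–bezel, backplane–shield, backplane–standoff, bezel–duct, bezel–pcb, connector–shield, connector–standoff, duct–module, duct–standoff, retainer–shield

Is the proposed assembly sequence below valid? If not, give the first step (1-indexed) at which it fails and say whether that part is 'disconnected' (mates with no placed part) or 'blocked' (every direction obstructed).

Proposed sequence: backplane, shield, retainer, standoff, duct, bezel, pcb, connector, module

1. backplane@(0, 0, -1) [-x clear] — {backplane}
2. shield@(0, 0, 0) [+x clear] — {backplane, shield}
3. retainer@(-1, 0, 0) [-x clear] — {backplane, retainer, shield}
4. standoff@(1, 0, -1) [-y clear] — {backplane, retainer, shield, standoff}
5. duct@(1, -1, -1) [-z clear] — {backplane, duct, retainer, shield, standoff}
6. bezel@(0, -1, -1) [-x clear] — {backplane, bezel, duct, retainer, shield, standoff}
7. pcb@(0, -1, -2) [+y clear] — {backplane, bezel, duct, pcb, retainer, shield, standoff}
8. connector@(1, 0, 0) [-y clear] — {backplane, bezel, connector, duct, pcb, retainer, shield, standoff}
9. module@(1, -2, -1) [+x clear] — {backplane, bezel, connector, duct, module, pcb, retainer, shield, standoff}

Valid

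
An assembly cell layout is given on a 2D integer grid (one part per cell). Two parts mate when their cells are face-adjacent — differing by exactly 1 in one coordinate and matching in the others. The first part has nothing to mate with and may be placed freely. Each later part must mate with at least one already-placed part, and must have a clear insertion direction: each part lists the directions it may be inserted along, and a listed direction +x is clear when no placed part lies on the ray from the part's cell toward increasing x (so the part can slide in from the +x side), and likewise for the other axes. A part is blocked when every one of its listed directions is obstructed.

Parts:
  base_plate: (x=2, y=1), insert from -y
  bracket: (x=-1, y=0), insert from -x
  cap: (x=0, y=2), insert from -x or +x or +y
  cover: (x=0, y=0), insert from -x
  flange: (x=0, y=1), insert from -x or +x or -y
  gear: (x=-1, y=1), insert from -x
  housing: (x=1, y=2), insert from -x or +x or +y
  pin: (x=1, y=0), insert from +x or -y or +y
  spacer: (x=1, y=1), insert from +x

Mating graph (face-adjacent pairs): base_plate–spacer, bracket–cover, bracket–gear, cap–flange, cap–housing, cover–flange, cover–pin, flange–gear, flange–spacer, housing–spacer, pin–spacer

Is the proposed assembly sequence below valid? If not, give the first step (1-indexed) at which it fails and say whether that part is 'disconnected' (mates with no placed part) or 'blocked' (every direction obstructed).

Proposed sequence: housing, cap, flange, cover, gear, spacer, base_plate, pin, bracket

Valid

1. housing@(1, 2) [-x clear] — {housing}
2. cap@(0, 2) [-x clear] — {cap, housing}
3. flange@(0, 1) [-x clear] — {cap, flange, housing}
4. cover@(0, 0) [-x clear] — {cap, cover, flange, housing}
5. gear@(-1, 1) [-x clear] — {cap, cover, flange, gear, housing}
6. spacer@(1, 1) [+x clear] — {cap, cover, flange, gear, housing, spacer}
7. base_plate@(2, 1) [-y clear] — {base_plate, cap, cover, flange, gear, housing, spacer}
8. pin@(1, 0) [+x clear] — {base_plate, cap, cover, flange, gear, housing, pin, spacer}
9. bracket@(-1, 0) [-x clear] — {base_plate, bracket, cap, cover, flange, gear, housing, pin, spacer}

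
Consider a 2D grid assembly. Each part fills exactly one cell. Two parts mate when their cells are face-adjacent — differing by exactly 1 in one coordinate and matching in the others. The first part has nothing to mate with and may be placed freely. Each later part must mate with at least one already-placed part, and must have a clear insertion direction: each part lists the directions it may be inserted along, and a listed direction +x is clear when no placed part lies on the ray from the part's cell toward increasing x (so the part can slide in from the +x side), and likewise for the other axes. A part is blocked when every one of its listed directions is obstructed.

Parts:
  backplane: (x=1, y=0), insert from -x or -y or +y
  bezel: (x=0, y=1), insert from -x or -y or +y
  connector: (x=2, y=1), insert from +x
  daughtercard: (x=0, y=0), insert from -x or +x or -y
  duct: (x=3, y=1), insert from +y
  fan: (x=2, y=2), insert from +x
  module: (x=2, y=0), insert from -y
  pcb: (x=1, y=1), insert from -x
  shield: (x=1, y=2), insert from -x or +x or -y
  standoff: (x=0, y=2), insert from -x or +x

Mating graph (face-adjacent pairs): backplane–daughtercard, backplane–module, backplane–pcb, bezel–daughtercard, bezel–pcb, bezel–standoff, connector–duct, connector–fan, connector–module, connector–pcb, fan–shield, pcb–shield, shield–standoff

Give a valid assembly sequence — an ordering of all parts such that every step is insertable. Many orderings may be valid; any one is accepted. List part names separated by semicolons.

1. standoff@(0, 2) [-x clear] — {standoff}
2. shield@(1, 2) [+x clear] — {shield, standoff}
3. pcb@(1, 1) [-x clear] — {pcb, shield, standoff}
4. fan@(2, 2) [+x clear] — {fan, pcb, shield, standoff}
5. bezel@(0, 1) [-x clear] — {bezel, fan, pcb, shield, standoff}
6. daughtercard@(0, 0) [-x clear] — {bezel, daughtercard, fan, pcb, shield, standoff}
7. connector@(2, 1) [+x clear] — {bezel, connector, daughtercard, fan, pcb, shield, standoff}
8. module@(2, 0) [-y clear] — {bezel, connector, daughtercard, fan, module, pcb, shield, standoff}
9. duct@(3, 1) [+y clear] — {bezel, connector, daughtercard, duct, fan, module, pcb, shield, standoff}
10. backplane@(1, 0) [-y clear] — {backplane, bezel, connector, daughtercard, duct, fan, module, pcb, shield, standoff}

standoff; shield; pcb; fan; bezel; daughtercard; connector; module; duct; backplane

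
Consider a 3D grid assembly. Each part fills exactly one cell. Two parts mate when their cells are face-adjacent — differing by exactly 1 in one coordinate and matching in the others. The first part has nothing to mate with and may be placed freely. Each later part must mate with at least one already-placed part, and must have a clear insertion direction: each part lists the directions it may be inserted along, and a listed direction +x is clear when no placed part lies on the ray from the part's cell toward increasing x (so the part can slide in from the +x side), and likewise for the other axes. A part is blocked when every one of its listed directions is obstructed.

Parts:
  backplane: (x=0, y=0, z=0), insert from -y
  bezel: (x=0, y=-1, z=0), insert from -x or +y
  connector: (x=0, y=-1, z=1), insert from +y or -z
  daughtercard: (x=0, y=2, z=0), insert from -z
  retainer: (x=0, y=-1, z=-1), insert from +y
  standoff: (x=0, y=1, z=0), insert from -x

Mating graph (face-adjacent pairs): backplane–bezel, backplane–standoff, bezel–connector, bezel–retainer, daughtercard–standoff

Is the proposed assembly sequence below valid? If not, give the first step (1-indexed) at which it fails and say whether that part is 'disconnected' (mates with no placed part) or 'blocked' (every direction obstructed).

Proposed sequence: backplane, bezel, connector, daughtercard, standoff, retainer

Invalid at step 4 (disconnected)

1. backplane@(0, 0, 0) [-y clear] — {backplane}
2. bezel@(0, -1, 0) [-x clear] — {backplane, bezel}
3. connector@(0, -1, 1) [+y clear] — {backplane, bezel, connector}
4. daughtercard@(0, 2, 0) — no placed neighbour ⇒ disconnected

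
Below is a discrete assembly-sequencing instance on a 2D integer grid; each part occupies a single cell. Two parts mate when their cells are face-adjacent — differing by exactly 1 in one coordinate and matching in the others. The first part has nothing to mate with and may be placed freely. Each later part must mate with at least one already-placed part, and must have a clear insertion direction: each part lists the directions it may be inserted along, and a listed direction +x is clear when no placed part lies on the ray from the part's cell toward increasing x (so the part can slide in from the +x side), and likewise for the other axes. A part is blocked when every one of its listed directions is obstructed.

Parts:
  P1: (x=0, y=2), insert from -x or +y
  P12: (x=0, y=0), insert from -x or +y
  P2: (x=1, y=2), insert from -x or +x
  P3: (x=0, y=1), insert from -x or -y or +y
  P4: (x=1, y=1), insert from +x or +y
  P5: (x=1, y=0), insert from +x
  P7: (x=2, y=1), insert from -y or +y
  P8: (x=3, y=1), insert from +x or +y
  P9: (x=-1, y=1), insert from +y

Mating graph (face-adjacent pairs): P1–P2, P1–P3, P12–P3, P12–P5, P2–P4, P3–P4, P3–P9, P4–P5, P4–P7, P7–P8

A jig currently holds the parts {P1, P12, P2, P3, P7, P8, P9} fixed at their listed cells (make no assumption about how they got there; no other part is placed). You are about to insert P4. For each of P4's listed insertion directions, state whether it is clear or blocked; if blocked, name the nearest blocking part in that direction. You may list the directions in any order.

+x: nearest on ray is P7@(2, 1) ⇒ blocked
+y: nearest on ray is P2@(1, 2) ⇒ blocked

+x: blocked by P7; +y: blocked by P2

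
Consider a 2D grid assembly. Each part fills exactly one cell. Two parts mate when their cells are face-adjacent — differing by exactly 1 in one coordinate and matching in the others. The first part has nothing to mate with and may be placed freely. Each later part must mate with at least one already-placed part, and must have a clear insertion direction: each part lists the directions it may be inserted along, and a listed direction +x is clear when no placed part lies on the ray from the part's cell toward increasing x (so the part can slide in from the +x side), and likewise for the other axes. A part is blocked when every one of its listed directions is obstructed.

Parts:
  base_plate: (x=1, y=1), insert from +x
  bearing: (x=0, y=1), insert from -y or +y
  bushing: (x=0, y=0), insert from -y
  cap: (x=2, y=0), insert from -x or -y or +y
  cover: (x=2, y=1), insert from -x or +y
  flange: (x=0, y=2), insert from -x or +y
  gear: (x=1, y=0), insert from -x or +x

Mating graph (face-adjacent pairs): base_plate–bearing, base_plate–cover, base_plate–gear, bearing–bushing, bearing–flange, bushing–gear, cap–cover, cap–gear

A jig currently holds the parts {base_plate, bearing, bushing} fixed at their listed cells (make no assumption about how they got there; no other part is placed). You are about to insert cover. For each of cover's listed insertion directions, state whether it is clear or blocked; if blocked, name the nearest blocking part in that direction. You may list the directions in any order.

-x: nearest on ray is base_plate@(1, 1) ⇒ blocked
+y: ray from cover(2, 1) has no placed part ⇒ clear

+y: clear; -x: blocked by base_plate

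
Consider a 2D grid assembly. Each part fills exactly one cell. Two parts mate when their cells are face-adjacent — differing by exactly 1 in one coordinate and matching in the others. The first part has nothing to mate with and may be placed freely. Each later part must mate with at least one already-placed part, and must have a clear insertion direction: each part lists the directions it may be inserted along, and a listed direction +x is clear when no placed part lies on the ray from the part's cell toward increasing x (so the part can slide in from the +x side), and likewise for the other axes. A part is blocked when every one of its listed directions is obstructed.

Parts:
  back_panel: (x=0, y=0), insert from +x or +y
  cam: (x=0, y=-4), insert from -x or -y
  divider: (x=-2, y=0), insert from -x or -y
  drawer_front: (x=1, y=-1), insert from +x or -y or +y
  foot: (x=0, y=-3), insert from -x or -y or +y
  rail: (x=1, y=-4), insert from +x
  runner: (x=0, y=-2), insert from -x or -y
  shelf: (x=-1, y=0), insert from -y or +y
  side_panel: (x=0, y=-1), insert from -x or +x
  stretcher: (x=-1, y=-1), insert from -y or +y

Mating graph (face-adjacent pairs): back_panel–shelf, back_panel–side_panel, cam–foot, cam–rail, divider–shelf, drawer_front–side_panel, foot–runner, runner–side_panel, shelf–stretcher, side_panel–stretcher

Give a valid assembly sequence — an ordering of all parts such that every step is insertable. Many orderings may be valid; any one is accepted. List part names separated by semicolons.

1. cam@(0, -4) [-x clear] — {cam}
2. foot@(0, -3) [-x clear] — {cam, foot}
3. runner@(0, -2) [-x clear] — {cam, foot, runner}
4. side_panel@(0, -1) [-x clear] — {cam, foot, runner, side_panel}
5. back_panel@(0, 0) [+x clear] — {back_panel, cam, foot, runner, side_panel}
6. drawer_front@(1, -1) [+x clear] — {back_panel, cam, drawer_front, foot, runner, side_panel}
7. shelf@(-1, 0) [-y clear] — {back_panel, cam, drawer_front, foot, runner, shelf, side_panel}
8. divider@(-2, 0) [-x clear] — {back_panel, cam, divider, drawer_front, foot, runner, shelf, side_panel}
9. stretcher@(-1, -1) [-y clear] — {back_panel, cam, divider, drawer_front, foot, runner, shelf, side_panel, stretcher}
10. rail@(1, -4) [+x clear] — {back_panel, cam, divider, drawer_front, foot, rail, runner, shelf, side_panel, stretcher}

cam; foot; runner; side_panel; back_panel; drawer_front; shelf; divider; stretcher; rail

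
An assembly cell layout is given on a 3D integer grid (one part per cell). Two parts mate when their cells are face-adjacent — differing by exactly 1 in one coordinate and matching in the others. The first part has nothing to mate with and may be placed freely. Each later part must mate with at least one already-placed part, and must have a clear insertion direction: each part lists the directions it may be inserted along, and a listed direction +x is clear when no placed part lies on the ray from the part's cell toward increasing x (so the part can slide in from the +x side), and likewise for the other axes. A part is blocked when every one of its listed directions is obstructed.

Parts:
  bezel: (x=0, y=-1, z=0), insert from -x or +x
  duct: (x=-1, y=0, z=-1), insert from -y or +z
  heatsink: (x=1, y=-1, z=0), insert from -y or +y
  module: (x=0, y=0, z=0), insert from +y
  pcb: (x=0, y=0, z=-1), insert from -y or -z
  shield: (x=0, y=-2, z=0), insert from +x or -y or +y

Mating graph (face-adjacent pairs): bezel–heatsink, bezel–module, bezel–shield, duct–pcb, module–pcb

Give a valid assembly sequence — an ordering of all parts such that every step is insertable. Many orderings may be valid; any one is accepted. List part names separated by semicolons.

bezel; heatsink; module; pcb; duct; shield

1. bezel@(0, -1, 0) [-x clear] — {bezel}
2. heatsink@(1, -1, 0) [-y clear] — {bezel, heatsink}
3. module@(0, 0, 0) [+y clear] — {bezel, heatsink, module}
4. pcb@(0, 0, -1) [-y clear] — {bezel, heatsink, module, pcb}
5. duct@(-1, 0, -1) [-y clear] — {bezel, duct, heatsink, module, pcb}
6. shield@(0, -2, 0) [+x clear] — {bezel, duct, heatsink, module, pcb, shield}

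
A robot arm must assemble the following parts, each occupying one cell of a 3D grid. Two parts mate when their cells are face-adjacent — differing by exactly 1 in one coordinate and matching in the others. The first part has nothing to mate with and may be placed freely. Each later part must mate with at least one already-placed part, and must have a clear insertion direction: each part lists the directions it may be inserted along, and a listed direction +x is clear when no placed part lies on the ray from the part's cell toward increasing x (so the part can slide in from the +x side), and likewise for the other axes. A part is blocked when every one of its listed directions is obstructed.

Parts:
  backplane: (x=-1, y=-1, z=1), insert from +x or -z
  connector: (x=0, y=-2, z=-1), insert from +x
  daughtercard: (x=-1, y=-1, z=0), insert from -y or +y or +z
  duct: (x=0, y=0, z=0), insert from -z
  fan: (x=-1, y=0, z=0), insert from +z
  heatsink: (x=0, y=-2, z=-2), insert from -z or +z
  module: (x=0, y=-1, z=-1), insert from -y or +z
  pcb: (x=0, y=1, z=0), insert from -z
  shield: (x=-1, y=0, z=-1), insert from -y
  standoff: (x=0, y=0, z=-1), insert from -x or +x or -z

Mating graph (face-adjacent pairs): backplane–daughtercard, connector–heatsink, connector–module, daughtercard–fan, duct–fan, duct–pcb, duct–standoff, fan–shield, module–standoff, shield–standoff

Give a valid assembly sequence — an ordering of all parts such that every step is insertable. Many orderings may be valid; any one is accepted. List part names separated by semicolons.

1. pcb@(0, 1, 0) [-z clear] — {pcb}
2. duct@(0, 0, 0) [-z clear] — {duct, pcb}
3. standoff@(0, 0, -1) [-x clear] — {duct, pcb, standoff}
4. module@(0, -1, -1) [-y clear] — {duct, module, pcb, standoff}
5. connector@(0, -2, -1) [+x clear] — {connector, duct, module, pcb, standoff}
6. heatsink@(0, -2, -2) [-z clear] — {connector, duct, heatsink, module, pcb, standoff}
7. shield@(-1, 0, -1) [-y clear] — {connector, duct, heatsink, module, pcb, shield, standoff}
8. fan@(-1, 0, 0) [+z clear] — {connector, duct, fan, heatsink, module, pcb, shield, standoff}
9. daughtercard@(-1, -1, 0) [-y clear] — {connector, daughtercard, duct, fan, heatsink, module, pcb, shield, standoff}
10. backplane@(-1, -1, 1) [+x clear] — {backplane, connector, daughtercard, duct, fan, heatsink, module, pcb, shield, standoff}

pcb; duct; standoff; module; connector; heatsink; shield; fan; daughtercard; backplane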